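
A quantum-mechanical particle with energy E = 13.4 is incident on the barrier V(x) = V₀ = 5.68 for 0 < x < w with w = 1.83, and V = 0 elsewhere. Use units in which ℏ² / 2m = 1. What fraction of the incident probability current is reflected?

E > V₀: inside the barrier k₂ = √(2m(E − V₀))/ℏ = 2.778, k₂w = 5.085.
T = [1 + V₀² sin²(k₂w) / (4E(E − V₀))]⁻¹ = 1/1.068 = 0.937.
R = 1 − T = 0.0634.

R = 0.0634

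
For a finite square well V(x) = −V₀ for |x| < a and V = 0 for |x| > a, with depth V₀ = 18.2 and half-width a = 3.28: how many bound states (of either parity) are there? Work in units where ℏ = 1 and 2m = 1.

The dimensionless depth is z₀ = a√(2mV₀)/ℏ = 3.28 × √(18.20) = 13.99.
A new bound state (alternating even/odd) appears each time z₀ passes a multiple of π/2, so N = ⌊2z₀/π⌋ + 1 = ⌊8.908⌋ + 1 = 9.

N = 9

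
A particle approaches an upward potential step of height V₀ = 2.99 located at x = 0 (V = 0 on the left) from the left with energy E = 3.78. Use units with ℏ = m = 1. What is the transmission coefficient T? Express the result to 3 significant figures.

T = 0.861

The wavenumbers are k₁ = √(2mE)/ℏ = 2.750 on the left and k₂ = √(2m(E − V₀))/ℏ = 1.257 on the right.
Matching ψ and ψ′ at x = 0 gives r = (k₁ − k₂)/(k₁ + k₂), so R = r² = 0.1388 and T = 1 − R = 0.8612.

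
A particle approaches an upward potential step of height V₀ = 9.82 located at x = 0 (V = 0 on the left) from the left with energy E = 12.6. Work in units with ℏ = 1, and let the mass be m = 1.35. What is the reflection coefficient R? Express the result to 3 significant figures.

R = 0.130

On each side the TISE gives plane waves with k = √(2m(E − V))/ℏ: k₁ = √(2·1.35·12.6) = 5.833, k₂ = √(2·1.35·2.78) = 2.740.
Continuity of ψ and ψ′ at the step yields the reflection amplitude r = (k₁ − k₂)/(k₁ + k₂) = 0.3608; thus R = |r|² = 0.1302, T = 0.8698.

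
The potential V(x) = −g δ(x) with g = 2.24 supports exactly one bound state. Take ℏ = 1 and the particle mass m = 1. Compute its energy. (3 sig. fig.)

The bound state is ψ(x) = √κ e^{−κ|x|}. The derivative jump ψ'(0⁺) − ψ'(0⁻) = −(2mg/ℏ²)ψ(0) fixes κ = mg/ℏ² = 2.240.
Then E = −ℏ²κ²/(2m) = −mg²/(2ℏ²) = -2.509.

E = -2.51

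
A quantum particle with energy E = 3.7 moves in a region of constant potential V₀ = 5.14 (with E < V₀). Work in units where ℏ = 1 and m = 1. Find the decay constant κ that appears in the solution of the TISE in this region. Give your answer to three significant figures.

κ = 1.70

Since E < V₀ the TISE in this region is ψ'' = κ²ψ with κ = √(2m(V₀ − E))/ℏ.
κ = √(2 × 1 × 1.44) = 1.697.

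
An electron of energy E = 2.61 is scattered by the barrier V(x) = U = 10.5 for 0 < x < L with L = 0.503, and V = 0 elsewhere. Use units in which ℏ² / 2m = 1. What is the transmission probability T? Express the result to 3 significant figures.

E < U: inside the barrier ψ ∝ e^{±κx} with κ = √(2m(U − E))/ℏ = 2.809.
κL = 1.413, sinh(κL) = 1.932.
Matching ψ, ψ′ at both faces gives T = [1 + U² sinh²(κL) / (4E(U − E))]⁻¹ = 1/5.997 = 0.167.

T = 0.167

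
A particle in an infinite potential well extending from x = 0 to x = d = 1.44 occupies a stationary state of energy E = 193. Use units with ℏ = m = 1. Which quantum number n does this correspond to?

For an infinite well E_n = n²π²ℏ²/(2md²), so n = (d/πℏ)√(2mE).
n = (1.44/π) × √(2 × 1 × 193) = 9.005 → n = 9.

n = 9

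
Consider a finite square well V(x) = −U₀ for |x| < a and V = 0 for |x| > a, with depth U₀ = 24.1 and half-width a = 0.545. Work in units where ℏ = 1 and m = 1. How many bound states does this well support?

Define the well-strength parameter z₀ = (a/ℏ)√(2mU₀) = 0.545 × √(2·1·24.1) = 3.784.
A new bound state (alternating even/odd) appears each time z₀ passes a multiple of π/2, so N = ⌊2z₀/π⌋ + 1 = ⌊2.409⌋ + 1 = 3.

N = 3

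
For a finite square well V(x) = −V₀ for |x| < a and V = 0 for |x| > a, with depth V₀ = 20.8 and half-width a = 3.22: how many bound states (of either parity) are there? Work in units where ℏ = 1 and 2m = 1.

Define the well-strength parameter z₀ = (a/ℏ)√(2mV₀) = 3.22 × √(2·0.5·20.8) = 14.69.
The even/odd transcendental equations gain one root per π/2 in z₀, giving N = 1 + ⌊2z₀/π⌋ = 1 + ⌊9.349⌋ = 10.

N = 10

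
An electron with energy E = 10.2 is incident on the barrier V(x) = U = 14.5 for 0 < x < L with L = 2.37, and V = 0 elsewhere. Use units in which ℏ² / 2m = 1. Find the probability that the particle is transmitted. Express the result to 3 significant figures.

E < U: inside the barrier ψ ∝ e^{±κx} with κ = √(2m(U − E))/ℏ = 2.074.
κL = 4.915, sinh(κL) = 68.12.
The exact tunnelling result is T⁻¹ = 1 + U² sinh²(κL) / [4E(U − E)] = 5563, so T = 0.000180.

T = 0.000180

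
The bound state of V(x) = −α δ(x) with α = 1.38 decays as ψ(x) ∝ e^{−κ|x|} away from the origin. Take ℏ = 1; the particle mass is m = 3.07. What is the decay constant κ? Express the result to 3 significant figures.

Integrating the TISE across x = 0 gives the cusp condition ψ'(0⁺) − ψ'(0⁻) = −(2mα/ℏ²)ψ(0).
With ψ ∝ e^{−κ|x|} this yields −2κ = −2mα/ℏ², so κ = mα/ℏ² = 4.237.

κ = 4.24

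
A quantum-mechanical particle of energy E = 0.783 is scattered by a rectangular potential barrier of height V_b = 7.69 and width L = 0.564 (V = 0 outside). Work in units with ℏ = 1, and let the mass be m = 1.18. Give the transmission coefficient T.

E < V_b: inside the barrier ψ ∝ e^{±κx} with κ = √(2m(V_b − E))/ℏ = 4.037.
κL = 2.277, sinh(κL) = 4.823.
Matching ψ, ψ′ at both faces gives T = [1 + V_b² sinh²(κL) / (4E(V_b − E))]⁻¹ = 1/64.58 = 0.0155.

T = 0.0155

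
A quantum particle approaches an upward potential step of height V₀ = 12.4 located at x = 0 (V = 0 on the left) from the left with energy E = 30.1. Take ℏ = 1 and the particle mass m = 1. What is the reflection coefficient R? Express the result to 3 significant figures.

R = 0.0174

The wavenumbers are k₁ = √(2mE)/ℏ = 7.759 on the left and k₂ = √(2m(E − V₀))/ℏ = 5.950 on the right.
Continuity of ψ and ψ′ at the step yields the reflection amplitude r = (k₁ − k₂)/(k₁ + k₂) = 0.1320; thus R = |r|² = 0.01742, T = 0.9826.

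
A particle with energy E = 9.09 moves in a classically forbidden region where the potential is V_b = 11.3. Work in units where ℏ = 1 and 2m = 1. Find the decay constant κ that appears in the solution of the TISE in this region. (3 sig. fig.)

Since E < V_b the TISE in this region is ψ'' = κ²ψ with κ = √(2m(V_b − E))/ℏ.
κ = √(2 × 0.5 × 2.21) = 1.487.

κ = 1.49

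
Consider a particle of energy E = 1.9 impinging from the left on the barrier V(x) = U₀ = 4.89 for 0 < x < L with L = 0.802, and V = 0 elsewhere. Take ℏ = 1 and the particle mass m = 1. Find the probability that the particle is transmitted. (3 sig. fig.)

E < U₀: inside the barrier ψ ∝ e^{±κx} with κ = √(2m(U₀ − E))/ℏ = 2.445.
κL = 1.961, sinh(κL) = 3.484.
Matching ψ, ψ′ at both faces gives T = [1 + U₀² sinh²(κL) / (4E(U₀ − E))]⁻¹ = 1/13.77 = 0.0726.

T = 0.0726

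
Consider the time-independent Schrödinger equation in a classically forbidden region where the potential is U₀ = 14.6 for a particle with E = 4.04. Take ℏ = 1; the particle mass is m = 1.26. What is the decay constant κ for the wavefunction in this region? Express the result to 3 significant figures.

κ = 5.16

Since E < U₀ the TISE in this region is ψ'' = κ²ψ with κ = √(2m(U₀ − E))/ℏ.
κ = √(2 × 1.26 × 10.56) = 5.159.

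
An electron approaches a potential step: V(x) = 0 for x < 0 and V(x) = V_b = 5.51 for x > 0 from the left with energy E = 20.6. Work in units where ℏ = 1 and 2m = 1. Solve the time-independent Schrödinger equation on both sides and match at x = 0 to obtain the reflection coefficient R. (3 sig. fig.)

R = 0.00603

On each side the TISE gives plane waves with k = √(2m(E − V))/ℏ: k₁ = √(2·½·20.6) = 4.539, k₂ = √(2·½·15.09) = 3.885.
Continuity of ψ and ψ′ at the step yields the reflection amplitude r = (k₁ − k₂)/(k₁ + k₂) = 0.07766; thus R = |r|² = 0.006031, T = 0.9940.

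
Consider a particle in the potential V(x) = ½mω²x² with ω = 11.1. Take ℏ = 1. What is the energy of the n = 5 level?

Using E_n = (n + ½)ℏω: E_5 = 5.5 × 11.1 = 61.05.

E = 61.1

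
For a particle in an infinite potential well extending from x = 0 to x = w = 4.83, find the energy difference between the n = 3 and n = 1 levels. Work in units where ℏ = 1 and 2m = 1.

ΔE = 3.38

E_n = n²π²ℏ²/(2mw²), so ΔE = (3² − 1²) π²ℏ²/(2mw²).
ΔE = 8 × π² / (2 × 0.5 × 4.83²) = 3.385.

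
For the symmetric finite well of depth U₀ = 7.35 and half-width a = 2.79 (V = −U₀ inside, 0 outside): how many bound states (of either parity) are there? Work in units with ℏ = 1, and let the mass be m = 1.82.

N = 10

Define the well-strength parameter z₀ = (a/ℏ)√(2mU₀) = 2.79 × √(2·1.82·7.35) = 14.43.
A new bound state (alternating even/odd) appears each time z₀ passes a multiple of π/2, so N = ⌊2z₀/π⌋ + 1 = ⌊9.187⌋ + 1 = 10.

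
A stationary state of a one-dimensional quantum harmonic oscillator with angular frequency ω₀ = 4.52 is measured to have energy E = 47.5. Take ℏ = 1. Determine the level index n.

Invert E_n = (n + ½)ℏω₀: n = E/ℏω₀ − ½ = 10.009, so n = 10.

n = 10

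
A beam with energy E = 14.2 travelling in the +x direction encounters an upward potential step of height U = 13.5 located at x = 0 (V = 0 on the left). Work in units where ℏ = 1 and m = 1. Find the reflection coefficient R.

R = 0.405

The wavenumbers are k₁ = √(2mE)/ℏ = 5.329 on the left and k₂ = √(2m(E − U))/ℏ = 1.183 on the right.
Matching ψ and ψ′ at x = 0 gives r = (k₁ − k₂)/(k₁ + k₂), so R = r² = 0.4053 and T = 1 − R = 0.5947.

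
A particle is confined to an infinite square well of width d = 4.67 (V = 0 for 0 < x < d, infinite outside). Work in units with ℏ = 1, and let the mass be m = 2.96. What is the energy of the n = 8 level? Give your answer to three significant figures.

Requiring ψ(0) = ψ(d) = 0 quantises k = nπ/d, hence E_n = ℏ²k²/2m = n²π²ℏ²/(2md²).
E_8 = 8² × π² / (2 × 2.96 × 4.67²) = 4.892.

E = 4.89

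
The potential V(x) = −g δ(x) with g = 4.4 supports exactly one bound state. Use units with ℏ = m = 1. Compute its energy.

E = -9.68

For x ≠ 0 the bound state is ψ ∝ e^{−κ|x|}; integrating the TISE across the delta gives the cusp condition 2κ = 2mg/ℏ², so κ = 4.400.
Then E = −ℏ²κ²/(2m) = −mg²/(2ℏ²) = -9.680.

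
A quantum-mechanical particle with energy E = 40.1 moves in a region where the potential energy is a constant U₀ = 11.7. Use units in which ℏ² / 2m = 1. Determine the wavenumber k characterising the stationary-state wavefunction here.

k = 5.33

With E > U₀ the solution is oscillatory, ψ ∝ e^{±ikx} with k = √(2m(E − U₀))/ℏ.
k = √(2 × 0.5 × 28.4) = 5.329.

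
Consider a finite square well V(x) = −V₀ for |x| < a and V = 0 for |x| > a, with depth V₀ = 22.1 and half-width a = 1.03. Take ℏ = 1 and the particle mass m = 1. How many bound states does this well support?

N = 5

The dimensionless depth is z₀ = a√(2mV₀)/ℏ = 1.03 × √(44.20) = 6.848.
A new bound state (alternating even/odd) appears each time z₀ passes a multiple of π/2, so N = ⌊2z₀/π⌋ + 1 = ⌊4.359⌋ + 1 = 5.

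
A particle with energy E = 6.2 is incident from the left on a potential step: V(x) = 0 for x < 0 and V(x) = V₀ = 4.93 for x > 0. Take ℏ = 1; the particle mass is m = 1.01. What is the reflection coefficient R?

R = 0.142

On each side the TISE gives plane waves with k = √(2m(E − V))/ℏ: k₁ = √(2·1.01·6.2) = 3.539, k₂ = √(2·1.01·1.27) = 1.602.
Matching ψ and ψ′ at x = 0 gives r = (k₁ − k₂)/(k₁ + k₂), so R = r² = 0.1420 and T = 1 − R = 0.8580.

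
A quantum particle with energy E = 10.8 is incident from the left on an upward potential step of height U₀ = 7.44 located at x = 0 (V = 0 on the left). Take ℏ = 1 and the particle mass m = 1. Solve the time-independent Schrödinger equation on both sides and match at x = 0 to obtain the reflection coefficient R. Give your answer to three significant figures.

The wavenumbers are k₁ = √(2mE)/ℏ = 4.648 on the left and k₂ = √(2m(E − U₀))/ℏ = 2.592 on the right.
Matching ψ and ψ′ at x = 0 gives r = (k₁ − k₂)/(k₁ + k₂), so R = r² = 0.08059 and T = 1 − R = 0.9194.

R = 0.0806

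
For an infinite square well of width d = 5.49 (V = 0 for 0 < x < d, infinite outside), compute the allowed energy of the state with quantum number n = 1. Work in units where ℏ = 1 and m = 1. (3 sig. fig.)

E = 0.164

The infinite-well eigenfunctions ψ_n = √(2/d) sin(nπx/d) vanish at both walls, giving E_n = n²π²ℏ²/(2md²).
E_1 = 1² × π² / (2 × 1 × 5.49²) = 0.1637.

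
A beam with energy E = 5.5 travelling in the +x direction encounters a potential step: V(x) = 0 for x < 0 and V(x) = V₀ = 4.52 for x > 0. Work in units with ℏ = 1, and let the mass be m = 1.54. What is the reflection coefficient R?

On each side the TISE gives plane waves with k = √(2m(E − V))/ℏ: k₁ = √(2·1.54·5.5) = 4.116, k₂ = √(2·1.54·0.98) = 1.737.
Continuity of ψ and ψ′ at the step yields the reflection amplitude r = (k₁ − k₂)/(k₁ + k₂) = 0.4064; thus R = |r|² = 0.1651, T = 0.8349.

R = 0.165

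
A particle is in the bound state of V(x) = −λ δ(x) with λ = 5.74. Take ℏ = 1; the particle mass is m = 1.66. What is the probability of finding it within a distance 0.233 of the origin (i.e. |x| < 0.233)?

P = 0.988

The normalised bound state is ψ = √κ e^{−κ|x|} with κ = mλ/ℏ² = 9.528.
P(|x| < d) = ∫_{−d}^{d} κ e^{−2κ|x|} dx = 1 − e^{−2κd} = 1 − e^{−4.440} = 0.9882.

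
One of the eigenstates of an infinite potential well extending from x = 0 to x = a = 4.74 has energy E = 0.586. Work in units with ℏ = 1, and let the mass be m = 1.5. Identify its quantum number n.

For an infinite well E_n = n²π²ℏ²/(2ma²), so n = (a/πℏ)√(2mE).
n = (4.74/π) × √(2 × 1.5 × 0.586) = 2.000 → n = 2.

n = 2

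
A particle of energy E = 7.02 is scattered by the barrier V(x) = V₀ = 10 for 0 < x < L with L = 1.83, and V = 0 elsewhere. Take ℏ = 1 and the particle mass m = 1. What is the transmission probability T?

E < V₀: inside the barrier ψ ∝ e^{±κx} with κ = √(2m(V₀ − E))/ℏ = 2.441.
κL = 4.468, sinh(κL) = 43.57.
The exact tunnelling result is T⁻¹ = 1 + V₀² sinh²(κL) / [4E(V₀ − E)] = 2269, so T = 0.000441.

T = 0.000441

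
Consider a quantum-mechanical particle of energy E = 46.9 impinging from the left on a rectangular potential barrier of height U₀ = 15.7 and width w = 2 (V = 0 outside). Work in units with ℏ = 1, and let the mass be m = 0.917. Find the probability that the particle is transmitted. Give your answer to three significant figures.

T = 0.988

E > U₀: inside the barrier k₂ = √(2m(E − U₀))/ℏ = 7.564, k₂w = 15.13.
T = [1 + U₀² sin²(k₂w) / (4E(E − U₀))]⁻¹ = 1/1.013 = 0.988.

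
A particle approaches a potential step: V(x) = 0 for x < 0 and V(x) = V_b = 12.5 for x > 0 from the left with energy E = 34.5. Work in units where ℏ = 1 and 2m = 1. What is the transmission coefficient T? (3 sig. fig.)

The wavenumbers are k₁ = √(2mE)/ℏ = 5.874 on the left and k₂ = √(2m(E − V_b))/ℏ = 4.690 on the right.
Matching ψ and ψ′ at x = 0 gives r = (k₁ − k₂)/(k₁ + k₂), so R = r² = 0.01255 and T = 1 − R = 0.9875.

T = 0.987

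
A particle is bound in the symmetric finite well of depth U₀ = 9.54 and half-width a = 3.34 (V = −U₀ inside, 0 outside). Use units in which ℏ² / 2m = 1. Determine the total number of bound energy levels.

N = 7

The dimensionless depth is z₀ = a√(2mU₀)/ℏ = 3.34 × √(9.540) = 10.32.
The even/odd transcendental equations gain one root per π/2 in z₀, giving N = 1 + ⌊2z₀/π⌋ = 1 + ⌊6.568⌋ = 7.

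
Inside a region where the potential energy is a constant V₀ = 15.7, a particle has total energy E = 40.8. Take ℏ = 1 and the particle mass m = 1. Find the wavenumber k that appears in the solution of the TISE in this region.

k = 7.09

With E > V₀ the solution is oscillatory, ψ ∝ e^{±ikx} with k = √(2m(E − V₀))/ℏ.
k = √(2 × 1 × 25.1) = 7.085.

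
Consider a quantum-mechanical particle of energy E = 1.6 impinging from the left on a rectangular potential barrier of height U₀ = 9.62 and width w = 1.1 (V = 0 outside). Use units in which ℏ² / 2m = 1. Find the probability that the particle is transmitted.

E < U₀: inside the barrier ψ ∝ e^{±κx} with κ = √(2m(U₀ − E))/ℏ = 2.832.
κw = 3.115, sinh(κw) = 11.25.
Matching ψ, ψ′ at both faces gives T = [1 + U₀² sinh²(κw) / (4E(U₀ − E))]⁻¹ = 1/229.0 = 0.00437.

T = 0.00437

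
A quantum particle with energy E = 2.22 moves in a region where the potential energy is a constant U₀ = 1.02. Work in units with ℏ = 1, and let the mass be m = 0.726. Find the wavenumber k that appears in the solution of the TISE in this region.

k = 1.32

With E > U₀ the solution is oscillatory, ψ ∝ e^{±ikx} with k = √(2m(E − U₀))/ℏ.
k = √(2 × 0.726 × 1.2) = 1.320.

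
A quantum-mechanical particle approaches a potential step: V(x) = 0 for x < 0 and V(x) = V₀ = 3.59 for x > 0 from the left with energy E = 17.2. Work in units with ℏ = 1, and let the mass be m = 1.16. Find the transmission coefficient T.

T = 0.997

The wavenumbers are k₁ = √(2mE)/ℏ = 6.317 on the left and k₂ = √(2m(E − V₀))/ℏ = 5.619 on the right.
Matching ψ and ψ′ at x = 0 gives r = (k₁ − k₂)/(k₁ + k₂), so R = r² = 0.003418 and T = 1 − R = 0.9966.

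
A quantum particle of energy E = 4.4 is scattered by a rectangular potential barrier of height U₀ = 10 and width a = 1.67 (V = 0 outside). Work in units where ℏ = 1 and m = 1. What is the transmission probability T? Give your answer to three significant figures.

T = 0.0000551

Since E < U₀ the interior solution is evanescent with decay constant κ = √(2m(U₀ − E))/ℏ = 3.347.
κa = 5.589, sinh(κa) = 133.7.
Matching ψ, ψ′ at both faces gives T = [1 + U₀² sinh²(κa) / (4E(U₀ − E))]⁻¹ = 1/18140 = 0.0000551.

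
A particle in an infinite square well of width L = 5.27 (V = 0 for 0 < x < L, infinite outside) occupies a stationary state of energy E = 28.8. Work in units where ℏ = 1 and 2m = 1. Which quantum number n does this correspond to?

n = 9

From E_n = n²π²ℏ²/(2mL²) invert to n = √(2mL²E)/(πℏ).
n = (5.27/π) × √(2 × 0.5 × 28.8) = 9.002 → n = 9.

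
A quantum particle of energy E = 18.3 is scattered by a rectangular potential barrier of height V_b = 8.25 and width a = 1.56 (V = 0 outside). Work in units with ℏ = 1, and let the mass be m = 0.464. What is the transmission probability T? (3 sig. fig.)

T = 0.916

E > V_b: inside the barrier k₂ = √(2m(E − V_b))/ℏ = 3.054, k₂a = 4.764.
Matching at both interfaces gives T⁻¹ = 1 + V_b² sin²(k₂a) / [4E(E − V_b)] = 1.092, hence T = 0.916.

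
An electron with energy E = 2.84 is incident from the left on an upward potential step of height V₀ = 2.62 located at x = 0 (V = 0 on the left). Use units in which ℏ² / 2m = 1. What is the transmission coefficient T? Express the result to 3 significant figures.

T = 0.681

The wavenumbers are k₁ = √(2mE)/ℏ = 1.685 on the left and k₂ = √(2m(E − V₀))/ℏ = 0.4690 on the right.
Matching ψ and ψ′ at x = 0 gives r = (k₁ − k₂)/(k₁ + k₂), so R = r² = 0.3187 and T = 1 − R = 0.6813.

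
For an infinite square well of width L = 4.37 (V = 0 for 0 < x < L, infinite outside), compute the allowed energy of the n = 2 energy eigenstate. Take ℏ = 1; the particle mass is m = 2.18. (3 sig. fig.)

The infinite-well eigenfunctions ψ_n = √(2/L) sin(nπx/L) vanish at both walls, giving E_n = n²π²ℏ²/(2mL²).
E_2 = 2² × π² / (2 × 2.18 × 4.37²) = 0.4741.

E = 0.474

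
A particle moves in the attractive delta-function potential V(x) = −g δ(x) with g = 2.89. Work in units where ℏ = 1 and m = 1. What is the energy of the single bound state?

E = -4.18

For x ≠ 0 the bound state is ψ ∝ e^{−κ|x|}; integrating the TISE across the delta gives the cusp condition 2κ = 2mg/ℏ², so κ = 2.890.
Then E = −ℏ²κ²/(2m) = −mg²/(2ℏ²) = -4.176.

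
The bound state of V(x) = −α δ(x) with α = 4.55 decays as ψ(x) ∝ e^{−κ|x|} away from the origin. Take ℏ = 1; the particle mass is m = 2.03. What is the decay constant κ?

κ = 9.24

Integrating the TISE across x = 0 gives the cusp condition ψ'(0⁺) − ψ'(0⁻) = −(2mα/ℏ²)ψ(0).
With ψ ∝ e^{−κ|x|} this yields −2κ = −2mα/ℏ², so κ = mα/ℏ² = 9.237.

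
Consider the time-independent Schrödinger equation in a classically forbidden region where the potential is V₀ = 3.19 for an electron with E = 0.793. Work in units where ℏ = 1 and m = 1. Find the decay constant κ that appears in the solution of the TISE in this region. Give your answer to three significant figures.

Since E < V₀ the TISE in this region is ψ'' = κ²ψ with κ = √(2m(V₀ − E))/ℏ.
κ = √(2 × 1 × 2.397) = 2.190.

κ = 2.19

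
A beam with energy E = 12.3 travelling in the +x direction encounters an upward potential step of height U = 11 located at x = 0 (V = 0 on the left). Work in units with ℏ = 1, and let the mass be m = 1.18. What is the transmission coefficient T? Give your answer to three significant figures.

T = 0.741

The wavenumbers are k₁ = √(2mE)/ℏ = 5.388 on the left and k₂ = √(2m(E − U))/ℏ = 1.752 on the right.
Matching ψ and ψ′ at x = 0 gives r = (k₁ − k₂)/(k₁ + k₂), so R = r² = 0.2594 and T = 1 − R = 0.7406.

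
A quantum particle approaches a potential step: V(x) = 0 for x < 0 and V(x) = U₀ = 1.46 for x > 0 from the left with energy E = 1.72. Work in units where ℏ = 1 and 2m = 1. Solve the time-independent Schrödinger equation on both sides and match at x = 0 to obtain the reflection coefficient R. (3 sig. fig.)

R = 0.194

The wavenumbers are k₁ = √(2mE)/ℏ = 1.311 on the left and k₂ = √(2m(E − U₀))/ℏ = 0.5099 on the right.
Matching ψ and ψ′ at x = 0 gives r = (k₁ − k₂)/(k₁ + k₂), so R = r² = 0.1937 and T = 1 − R = 0.8063.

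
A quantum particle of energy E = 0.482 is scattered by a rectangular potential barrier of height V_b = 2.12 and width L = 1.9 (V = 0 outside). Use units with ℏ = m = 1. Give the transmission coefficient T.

Since E < V_b the interior solution is evanescent with decay constant κ = √(2m(V_b − E))/ℏ = 1.810.
κL = 3.439, sinh(κL) = 15.56.
The exact tunnelling result is T⁻¹ = 1 + V_b² sinh²(κL) / [4E(V_b − E)] = 345.6, so T = 0.00289.

T = 0.00289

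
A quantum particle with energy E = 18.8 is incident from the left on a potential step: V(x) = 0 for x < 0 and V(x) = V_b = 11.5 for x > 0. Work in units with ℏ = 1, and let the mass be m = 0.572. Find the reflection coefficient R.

The wavenumbers are k₁ = √(2mE)/ℏ = 4.638 on the left and k₂ = √(2m(E − V_b))/ℏ = 2.890 on the right.
Continuity of ψ and ψ′ at the step yields the reflection amplitude r = (k₁ − k₂)/(k₁ + k₂) = 0.2322; thus R = |r|² = 0.05391, T = 0.9461.

R = 0.0539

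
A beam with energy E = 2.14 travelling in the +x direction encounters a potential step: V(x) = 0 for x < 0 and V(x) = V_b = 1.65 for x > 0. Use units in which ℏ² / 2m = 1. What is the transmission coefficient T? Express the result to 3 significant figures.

The wavenumbers are k₁ = √(2mE)/ℏ = 1.463 on the left and k₂ = √(2m(E − V_b))/ℏ = 0.7000 on the right.
Continuity of ψ and ψ′ at the step yields the reflection amplitude r = (k₁ − k₂)/(k₁ + k₂) = 0.3527; thus R = |r|² = 0.1244, T = 0.8756.

T = 0.876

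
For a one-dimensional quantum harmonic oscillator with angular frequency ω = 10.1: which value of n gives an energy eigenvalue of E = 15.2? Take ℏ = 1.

Invert E_n = (n + ½)ℏω: n = E/ℏω − ½ = 1.005, so n = 1.

n = 1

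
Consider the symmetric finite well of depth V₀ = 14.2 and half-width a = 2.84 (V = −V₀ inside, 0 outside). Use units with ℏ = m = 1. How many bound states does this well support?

The dimensionless depth is z₀ = a√(2mV₀)/ℏ = 2.84 × √(28.40) = 15.13.
The even/odd transcendental equations gain one root per π/2 in z₀, giving N = 1 + ⌊2z₀/π⌋ = 1 + ⌊9.635⌋ = 10.

N = 10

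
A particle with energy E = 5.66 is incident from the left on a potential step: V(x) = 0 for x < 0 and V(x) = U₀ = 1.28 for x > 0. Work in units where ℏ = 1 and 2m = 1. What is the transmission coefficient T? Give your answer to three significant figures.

T = 0.996

On each side the TISE gives plane waves with k = √(2m(E − V))/ℏ: k₁ = √(2·½·5.66) = 2.379, k₂ = √(2·½·4.38) = 2.093.
Matching ψ and ψ′ at x = 0 gives r = (k₁ − k₂)/(k₁ + k₂), so R = r² = 0.004097 and T = 1 − R = 0.9959.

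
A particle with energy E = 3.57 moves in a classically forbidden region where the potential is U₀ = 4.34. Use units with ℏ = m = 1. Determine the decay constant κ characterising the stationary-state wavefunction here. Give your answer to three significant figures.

Since E < U₀ the TISE in this region is ψ'' = κ²ψ with κ = √(2m(U₀ − E))/ℏ.
κ = √(2 × 1 × 0.77) = 1.241.

κ = 1.24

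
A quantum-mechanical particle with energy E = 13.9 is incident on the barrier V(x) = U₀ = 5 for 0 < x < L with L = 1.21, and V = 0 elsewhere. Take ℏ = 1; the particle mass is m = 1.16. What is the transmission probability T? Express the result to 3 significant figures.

Above the barrier the interior wavenumber is k₂ = √(2m(E − U₀))/ℏ = 4.544, giving phase k₂L = 5.498.
T = [1 + U₀² sin²(k₂L) / (4E(E − U₀))]⁻¹ = 1/1.025 = 0.975.

T = 0.975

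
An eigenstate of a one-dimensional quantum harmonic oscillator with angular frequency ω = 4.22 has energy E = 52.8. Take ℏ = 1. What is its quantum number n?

n = 12

E_n = ℏω(n + ½) ⇒ n = E/(ℏω) − ½ = 52.8/4.22 − 0.5 = 12.012 → n = 12.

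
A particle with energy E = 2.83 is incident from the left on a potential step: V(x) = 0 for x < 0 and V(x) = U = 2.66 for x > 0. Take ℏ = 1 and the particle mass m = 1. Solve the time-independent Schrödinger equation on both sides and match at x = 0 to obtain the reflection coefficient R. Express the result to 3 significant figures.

The wavenumbers are k₁ = √(2mE)/ℏ = 2.379 on the left and k₂ = √(2m(E − U))/ℏ = 0.5831 on the right.
Matching ψ and ψ′ at x = 0 gives r = (k₁ − k₂)/(k₁ + k₂), so R = r² = 0.3676 and T = 1 − R = 0.6324.

R = 0.368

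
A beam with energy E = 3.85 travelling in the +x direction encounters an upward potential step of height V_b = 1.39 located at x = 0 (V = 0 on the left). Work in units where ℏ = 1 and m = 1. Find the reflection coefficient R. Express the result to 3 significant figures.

The wavenumbers are k₁ = √(2mE)/ℏ = 2.775 on the left and k₂ = √(2m(E − V_b))/ℏ = 2.218 on the right.
Matching ψ and ψ′ at x = 0 gives r = (k₁ − k₂)/(k₁ + k₂), so R = r² = 0.01243 and T = 1 − R = 0.9876.

R = 0.0124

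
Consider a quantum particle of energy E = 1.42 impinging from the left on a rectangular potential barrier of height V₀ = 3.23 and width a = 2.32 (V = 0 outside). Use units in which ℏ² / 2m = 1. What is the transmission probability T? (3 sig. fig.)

T = 0.00764

Since E < V₀ the interior solution is evanescent with decay constant κ = √(2m(V₀ − E))/ℏ = 1.345.
κa = 3.121, sinh(κa) = 11.32.
The exact tunnelling result is T⁻¹ = 1 + V₀² sinh²(κa) / [4E(V₀ − E)] = 130.9, so T = 0.00764.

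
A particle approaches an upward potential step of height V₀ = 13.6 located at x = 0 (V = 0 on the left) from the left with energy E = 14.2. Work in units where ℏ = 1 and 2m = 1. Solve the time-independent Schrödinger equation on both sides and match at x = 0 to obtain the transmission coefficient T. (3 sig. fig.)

T = 0.566

On each side the TISE gives plane waves with k = √(2m(E − V))/ℏ: k₁ = √(2·½·14.2) = 3.768, k₂ = √(2·½·0.6) = 0.7746.
Continuity of ψ and ψ′ at the step yields the reflection amplitude r = (k₁ − k₂)/(k₁ + k₂) = 0.6590; thus R = |r|² = 0.4343, T = 0.5657.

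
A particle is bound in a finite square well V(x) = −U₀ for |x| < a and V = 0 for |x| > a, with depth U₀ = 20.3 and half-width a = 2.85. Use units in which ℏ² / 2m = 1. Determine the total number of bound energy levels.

Define the well-strength parameter z₀ = (a/ℏ)√(2mU₀) = 2.85 × √(2·0.5·20.3) = 12.84.
The even/odd transcendental equations gain one root per π/2 in z₀, giving N = 1 + ⌊2z₀/π⌋ = 1 + ⌊8.175⌋ = 9.

N = 9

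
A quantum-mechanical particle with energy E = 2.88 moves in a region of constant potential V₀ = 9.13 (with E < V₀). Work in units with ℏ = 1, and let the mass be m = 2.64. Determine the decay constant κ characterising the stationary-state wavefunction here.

κ = 5.74

Since E < V₀ the TISE in this region is ψ'' = κ²ψ with κ = √(2m(V₀ − E))/ℏ.
κ = √(2 × 2.64 × 6.25) = 5.745.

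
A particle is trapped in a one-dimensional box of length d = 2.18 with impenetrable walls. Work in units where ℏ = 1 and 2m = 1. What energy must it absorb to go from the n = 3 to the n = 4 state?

ΔE = 14.5

E_n = n²π²ℏ²/(2md²), so ΔE = (4² − 3²) π²ℏ²/(2md²).
ΔE = 7 × π² / (2 × 0.5 × 2.18²) = 14.54.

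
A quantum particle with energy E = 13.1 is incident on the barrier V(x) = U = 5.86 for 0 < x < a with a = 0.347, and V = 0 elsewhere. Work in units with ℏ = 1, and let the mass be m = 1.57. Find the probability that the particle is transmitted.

Above the barrier the interior wavenumber is k₂ = √(2m(E − U))/ℏ = 4.768, giving phase k₂a = 1.654.
T = [1 + U² sin²(k₂a) / (4E(E − U))]⁻¹ = 1/1.090 = 0.918.

T = 0.918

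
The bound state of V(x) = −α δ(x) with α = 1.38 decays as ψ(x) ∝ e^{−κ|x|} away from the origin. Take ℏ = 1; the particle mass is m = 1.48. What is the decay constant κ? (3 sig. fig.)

Integrate −(ℏ²/2m)ψ'' − αδ(x)ψ = Eψ from −ε to +ε: the ψ'' term gives ψ'(0⁺) − ψ'(0⁻) and the δ term gives −(2mα/ℏ²)ψ(0).
With ψ ∝ e^{−κ|x|} this yields −2κ = −2mα/ℏ², so κ = mα/ℏ² = 2.042.

κ = 2.04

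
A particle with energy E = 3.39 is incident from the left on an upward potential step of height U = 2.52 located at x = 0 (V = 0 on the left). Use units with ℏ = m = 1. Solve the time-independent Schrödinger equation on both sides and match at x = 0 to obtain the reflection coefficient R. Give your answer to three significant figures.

The wavenumbers are k₁ = √(2mE)/ℏ = 2.604 on the left and k₂ = √(2m(E − U))/ℏ = 1.319 on the right.
Matching ψ and ψ′ at x = 0 gives r = (k₁ − k₂)/(k₁ + k₂), so R = r² = 0.1073 and T = 1 − R = 0.8927.

R = 0.107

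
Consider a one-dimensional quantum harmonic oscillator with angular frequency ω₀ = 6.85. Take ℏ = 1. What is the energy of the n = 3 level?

Using E_n = (n + ½)ℏω₀: E_3 = 3.5 × 6.85 = 23.98.

E = 24.0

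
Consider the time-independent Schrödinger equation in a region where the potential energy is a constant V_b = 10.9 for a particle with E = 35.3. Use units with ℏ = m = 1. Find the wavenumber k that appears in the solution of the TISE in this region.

With E > V_b the solution is oscillatory, ψ ∝ e^{±ikx} with k = √(2m(E − V_b))/ℏ.
k = √(2 × 1 × 24.4) = 6.986.

k = 6.99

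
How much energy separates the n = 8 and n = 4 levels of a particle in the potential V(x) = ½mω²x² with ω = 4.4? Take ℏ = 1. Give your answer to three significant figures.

ΔE = 17.6

E_n = ℏω(n + ½), so ΔE = (8 − 4) ℏω = 4 × 4.4 = 17.60.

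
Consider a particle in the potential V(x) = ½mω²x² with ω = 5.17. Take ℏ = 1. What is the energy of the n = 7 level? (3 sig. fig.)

The oscillator eigenvalues are E_n = ℏω(n + ½), so E_7 = 5.17 × 7.5 = 38.78.

E = 38.8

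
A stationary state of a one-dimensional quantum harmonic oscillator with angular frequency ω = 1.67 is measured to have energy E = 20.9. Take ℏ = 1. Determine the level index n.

Invert E_n = (n + ½)ℏω: n = E/ℏω − ½ = 12.015, so n = 12.

n = 12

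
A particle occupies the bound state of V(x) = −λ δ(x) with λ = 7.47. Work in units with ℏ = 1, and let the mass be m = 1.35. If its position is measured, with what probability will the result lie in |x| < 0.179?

The normalised bound state is ψ = √κ e^{−κ|x|} with κ = mλ/ℏ² = 10.08.
P(|x| < d) = ∫_{−d}^{d} κ e^{−2κ|x|} dx = 1 − e^{−2κd} = 1 − e^{−3.610} = 0.9730.

P = 0.973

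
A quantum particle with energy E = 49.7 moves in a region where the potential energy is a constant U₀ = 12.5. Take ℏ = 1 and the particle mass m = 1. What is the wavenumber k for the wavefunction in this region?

k = 8.63

With E > U₀ the solution is oscillatory, ψ ∝ e^{±ikx} with k = √(2m(E − U₀))/ℏ.
k = √(2 × 1 × 37.2) = 8.626.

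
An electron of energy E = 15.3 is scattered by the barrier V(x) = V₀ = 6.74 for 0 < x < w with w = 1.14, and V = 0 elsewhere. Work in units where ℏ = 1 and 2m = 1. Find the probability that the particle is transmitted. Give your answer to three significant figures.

E > V₀: inside the barrier k₂ = √(2m(E − V₀))/ℏ = 2.926, k₂w = 3.335.
Matching at both interfaces gives T⁻¹ = 1 + V₀² sin²(k₂w) / [4E(E − V₀)] = 1.003, hence T = 0.997.

T = 0.997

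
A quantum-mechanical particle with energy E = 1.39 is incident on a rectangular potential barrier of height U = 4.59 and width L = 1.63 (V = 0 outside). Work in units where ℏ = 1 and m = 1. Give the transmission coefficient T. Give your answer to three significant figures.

Since E < U the interior solution is evanescent with decay constant κ = √(2m(U − E))/ℏ = 2.530.
κL = 4.124, sinh(κL) = 30.88.
The exact tunnelling result is T⁻¹ = 1 + U² sinh²(κL) / [4E(U − E)] = 1130, so T = 0.000885.

T = 0.000885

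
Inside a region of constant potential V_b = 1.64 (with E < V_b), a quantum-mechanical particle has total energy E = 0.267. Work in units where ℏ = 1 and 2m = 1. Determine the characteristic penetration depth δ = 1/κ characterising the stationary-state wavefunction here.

δ = 0.853

Since E < V_b the TISE in this region is ψ'' = κ²ψ with κ = √(2m(V_b − E))/ℏ.
κ = √(2 × 0.5 × 1.373) = 1.172. The penetration depth is δ = 1/κ = 0.853.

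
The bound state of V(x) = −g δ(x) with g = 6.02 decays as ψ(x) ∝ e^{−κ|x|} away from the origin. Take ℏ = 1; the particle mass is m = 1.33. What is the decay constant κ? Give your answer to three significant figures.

κ = 8.01

Integrating the TISE across x = 0 gives the cusp condition ψ'(0⁺) − ψ'(0⁻) = −(2mg/ℏ²)ψ(0).
With ψ ∝ e^{−κ|x|} this yields −2κ = −2mg/ℏ², so κ = mg/ℏ² = 8.007.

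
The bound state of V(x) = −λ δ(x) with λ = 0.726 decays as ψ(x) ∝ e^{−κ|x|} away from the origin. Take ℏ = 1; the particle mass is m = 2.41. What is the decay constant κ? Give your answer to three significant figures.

Integrate −(ℏ²/2m)ψ'' − λδ(x)ψ = Eψ from −ε to +ε: the ψ'' term gives ψ'(0⁺) − ψ'(0⁻) and the δ term gives −(2mλ/ℏ²)ψ(0).
With ψ ∝ e^{−κ|x|} this yields −2κ = −2mλ/ℏ², so κ = mλ/ℏ² = 1.750.

κ = 1.75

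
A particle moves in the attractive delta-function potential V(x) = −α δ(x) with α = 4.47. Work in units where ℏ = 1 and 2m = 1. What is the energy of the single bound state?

For x ≠ 0 the bound state is ψ ∝ e^{−κ|x|}; integrating the TISE across the delta gives the cusp condition 2κ = 2mα/ℏ², so κ = 2.235.
Then E = −ℏ²κ²/(2m) = −mα²/(2ℏ²) = -4.995.

E = -5.00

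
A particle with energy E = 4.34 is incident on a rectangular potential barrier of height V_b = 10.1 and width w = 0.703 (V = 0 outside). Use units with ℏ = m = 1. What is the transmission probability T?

Since E < V_b the interior solution is evanescent with decay constant κ = √(2m(V_b − E))/ℏ = 3.394.
κw = 2.386, sinh(κw) = 5.389.
Matching ψ, ψ′ at both faces gives T = [1 + V_b² sinh²(κw) / (4E(V_b − E))]⁻¹ = 1/30.63 = 0.0326.

T = 0.0326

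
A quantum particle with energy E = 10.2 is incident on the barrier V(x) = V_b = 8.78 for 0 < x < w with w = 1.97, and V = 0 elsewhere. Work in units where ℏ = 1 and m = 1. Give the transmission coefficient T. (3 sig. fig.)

E > V_b: inside the barrier k₂ = √(2m(E − V_b))/ℏ = 1.685, k₂w = 3.320.
T = [1 + V_b² sin²(k₂w) / (4E(E − V_b))]⁻¹ = 1/1.042 = 0.960.

T = 0.960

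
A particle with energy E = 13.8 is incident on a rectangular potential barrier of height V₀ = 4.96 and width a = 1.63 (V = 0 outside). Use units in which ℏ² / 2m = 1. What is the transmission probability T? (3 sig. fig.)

T = 0.953

Above the barrier the interior wavenumber is k₂ = √(2m(E − V₀))/ℏ = 2.973, giving phase k₂a = 4.846.
Matching at both interfaces gives T⁻¹ = 1 + V₀² sin²(k₂a) / [4E(E − V₀)] = 1.050, hence T = 0.953.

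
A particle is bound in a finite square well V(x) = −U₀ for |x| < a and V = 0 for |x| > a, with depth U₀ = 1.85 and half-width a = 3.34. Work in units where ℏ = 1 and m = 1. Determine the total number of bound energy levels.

The dimensionless depth is z₀ = a√(2mU₀)/ℏ = 3.34 × √(3.700) = 6.425.
The even/odd transcendental equations gain one root per π/2 in z₀, giving N = 1 + ⌊2z₀/π⌋ = 1 + ⌊4.090⌋ = 5.

N = 5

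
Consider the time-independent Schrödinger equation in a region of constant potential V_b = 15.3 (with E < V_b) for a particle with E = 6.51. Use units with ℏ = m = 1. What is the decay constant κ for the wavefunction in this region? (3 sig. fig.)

κ = 4.19

Since E < V_b the TISE in this region is ψ'' = κ²ψ with κ = √(2m(V_b − E))/ℏ.
κ = √(2 × 1 × 8.79) = 4.193.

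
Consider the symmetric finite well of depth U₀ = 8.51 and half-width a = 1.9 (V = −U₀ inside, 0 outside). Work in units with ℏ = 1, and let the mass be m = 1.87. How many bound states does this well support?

Define the well-strength parameter z₀ = (a/ℏ)√(2mU₀) = 1.9 × √(2·1.87·8.51) = 10.72.
A new bound state (alternating even/odd) appears each time z₀ passes a multiple of π/2, so N = ⌊2z₀/π⌋ + 1 = ⌊6.824⌋ + 1 = 7.

N = 7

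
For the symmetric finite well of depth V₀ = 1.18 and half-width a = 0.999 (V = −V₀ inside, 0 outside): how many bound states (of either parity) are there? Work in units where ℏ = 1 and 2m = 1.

The dimensionless depth is z₀ = a√(2mV₀)/ℏ = 0.999 × √(1.180) = 1.085.
A new bound state (alternating even/odd) appears each time z₀ passes a multiple of π/2, so N = ⌊2z₀/π⌋ + 1 = ⌊0.6909⌋ + 1 = 1.

N = 1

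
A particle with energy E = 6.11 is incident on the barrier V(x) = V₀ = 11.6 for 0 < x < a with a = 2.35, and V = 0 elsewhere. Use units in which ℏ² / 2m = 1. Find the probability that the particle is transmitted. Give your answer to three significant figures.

E < V₀: inside the barrier ψ ∝ e^{±κx} with κ = √(2m(V₀ − E))/ℏ = 2.343.
κa = 5.506, sinh(κa) = 123.1.
The exact tunnelling result is T⁻¹ = 1 + V₀² sinh²(κa) / [4E(V₀ − E)] = 15200, so T = 0.0000658.

T = 0.0000658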